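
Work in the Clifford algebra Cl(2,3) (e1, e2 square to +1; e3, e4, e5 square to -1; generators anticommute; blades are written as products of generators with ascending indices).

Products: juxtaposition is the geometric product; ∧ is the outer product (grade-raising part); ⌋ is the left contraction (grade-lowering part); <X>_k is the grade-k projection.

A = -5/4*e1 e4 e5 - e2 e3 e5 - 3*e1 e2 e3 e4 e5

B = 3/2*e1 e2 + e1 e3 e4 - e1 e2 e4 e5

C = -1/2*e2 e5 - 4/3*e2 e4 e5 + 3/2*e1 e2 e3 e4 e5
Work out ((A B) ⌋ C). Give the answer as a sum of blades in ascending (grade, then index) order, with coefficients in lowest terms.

step 1: -5/4*e2 + 3*e3 + 3*e2 e5 - 5/4*e3 e5 - e1 e3 e4 + 3/2*e1 e3 e5 - 15/8*e2 e4 e5 + 9/2*e3 e4 e5 - e1 e2 e4 e5
step 2: -4 - 3/2*e3 + 4*e4 + 5/8*e5 + 27/4*e1 e2 - 45/16*e1 e3 + 9/4*e2 e4 + 3/2*e2 e5 + 5/3*e4 e5 - 15/8*e1 e2 e4 + 9/2*e1 e3 e4 - 9/2*e1 e2 e4 e5 + 15/8*e1 e3 e4 e5
Answer: -4 - 3/2*e3 + 4*e4 + 5/8*e5 + 27/4*e1 e2 - 45/16*e1 e3 + 9/4*e2 e4 + 3/2*e2 e5 + 5/3*e4 e5 - 15/8*e1 e2 e4 + 9/2*e1 e3 e4 - 9/2*e1 e2 e4 e5 + 15/8*e1 e3 e4 e5


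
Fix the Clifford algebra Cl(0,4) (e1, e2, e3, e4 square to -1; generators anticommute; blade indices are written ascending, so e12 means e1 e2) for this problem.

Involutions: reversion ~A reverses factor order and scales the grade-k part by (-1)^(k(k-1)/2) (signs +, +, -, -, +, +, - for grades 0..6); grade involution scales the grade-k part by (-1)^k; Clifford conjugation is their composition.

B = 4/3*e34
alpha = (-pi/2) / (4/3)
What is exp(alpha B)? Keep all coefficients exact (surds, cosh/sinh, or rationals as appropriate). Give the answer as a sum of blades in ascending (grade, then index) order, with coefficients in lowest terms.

B^2 = (4/3)^2*(e34)^2 = 16/9*(-1) = -16/9 (a basis 2-blade squares to minus the product of its generators' squares).
B^2 = -16/9 — circular case — the even/odd split gives cos and sin: l = 4/3, alpha*l = -pi/2, so exp(alpha B) = cos(-pi/2) + (sin(-pi/2)/(4/3))*B = 0 + (-3/4)*B.
Answer: -e34


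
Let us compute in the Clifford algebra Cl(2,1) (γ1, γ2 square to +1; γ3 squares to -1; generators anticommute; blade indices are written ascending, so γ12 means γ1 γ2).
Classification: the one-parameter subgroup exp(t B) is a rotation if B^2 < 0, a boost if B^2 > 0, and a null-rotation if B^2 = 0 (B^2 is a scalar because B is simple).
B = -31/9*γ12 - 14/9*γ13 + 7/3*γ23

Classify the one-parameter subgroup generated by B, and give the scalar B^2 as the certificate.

B^2 term by term: the squares give (-31/9)^2*(γ12)^2 + (-14/9)^2*(γ13)^2 + (7/3)^2*(γ23)^2 = 961/81*(-1) + 196/81*(+1) + 49/9*(+1) = -4 (each basis 2-blade squares to minus the product of its generators' squares); cross terms between blades sharing an index anticommute and cancel. So B^2 = -4.
Answer: rotation, certificate B^2 = -4. B^2 = -4 is basis-independent, so its sign is the whole story.


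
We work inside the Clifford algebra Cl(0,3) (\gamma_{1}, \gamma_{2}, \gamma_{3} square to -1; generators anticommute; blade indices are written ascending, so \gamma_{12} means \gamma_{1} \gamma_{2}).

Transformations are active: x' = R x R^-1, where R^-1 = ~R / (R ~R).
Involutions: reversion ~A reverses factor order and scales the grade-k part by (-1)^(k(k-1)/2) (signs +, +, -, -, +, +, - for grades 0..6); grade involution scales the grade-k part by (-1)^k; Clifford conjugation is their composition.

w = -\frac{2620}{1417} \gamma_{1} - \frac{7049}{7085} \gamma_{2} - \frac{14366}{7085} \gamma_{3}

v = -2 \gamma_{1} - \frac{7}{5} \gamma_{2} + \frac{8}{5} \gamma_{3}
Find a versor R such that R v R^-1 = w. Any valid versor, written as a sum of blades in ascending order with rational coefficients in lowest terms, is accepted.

Why this works: both vectors square to -\frac{213}{25}, so q(v) = q(w) and R = v + w = -\frac{5454}{1417} \gamma_{1} - \frac{16968}{7085} \gamma_{2} - \frac{606}{1417} \gamma_{3} carries v to w — its own direction survives, the complement (v - w)/2 flips.
Answer: -\frac{5454}{1417} \gamma_{1} - \frac{16968}{7085} \gamma_{2} - \frac{606}{1417} \gamma_{3}


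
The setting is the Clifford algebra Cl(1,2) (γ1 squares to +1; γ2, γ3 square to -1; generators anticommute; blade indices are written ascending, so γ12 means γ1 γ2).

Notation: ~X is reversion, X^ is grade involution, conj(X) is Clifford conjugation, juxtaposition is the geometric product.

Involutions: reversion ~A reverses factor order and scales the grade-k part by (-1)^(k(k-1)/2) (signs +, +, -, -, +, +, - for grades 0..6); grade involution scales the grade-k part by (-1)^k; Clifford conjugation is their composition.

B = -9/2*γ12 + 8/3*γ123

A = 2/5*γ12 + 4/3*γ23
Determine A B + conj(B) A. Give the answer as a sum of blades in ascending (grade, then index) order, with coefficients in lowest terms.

first term: -9/5 - 32/9*γ1 + 16/15*γ3 - 6*γ13
second term: 9/5 - 32/9*γ1 + 16/15*γ3 - 6*γ13
Answer: -64/9*γ1 + 32/15*γ3 - 12*γ13


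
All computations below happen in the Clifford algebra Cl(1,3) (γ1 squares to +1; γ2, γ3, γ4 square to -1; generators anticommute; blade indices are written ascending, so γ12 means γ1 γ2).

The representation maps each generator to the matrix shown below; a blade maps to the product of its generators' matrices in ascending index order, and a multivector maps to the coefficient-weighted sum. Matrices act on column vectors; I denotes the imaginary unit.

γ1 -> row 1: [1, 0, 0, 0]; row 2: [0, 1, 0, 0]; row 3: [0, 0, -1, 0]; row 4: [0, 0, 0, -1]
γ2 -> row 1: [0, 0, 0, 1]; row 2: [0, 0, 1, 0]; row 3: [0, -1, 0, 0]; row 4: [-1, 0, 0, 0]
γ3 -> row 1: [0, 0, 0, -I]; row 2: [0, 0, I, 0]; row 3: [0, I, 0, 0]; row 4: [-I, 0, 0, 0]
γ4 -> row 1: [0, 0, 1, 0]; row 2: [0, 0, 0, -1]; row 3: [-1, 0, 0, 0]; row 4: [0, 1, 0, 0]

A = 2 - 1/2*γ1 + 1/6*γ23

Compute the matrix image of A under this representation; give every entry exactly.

Bivector images (products of the table entries): rho(γ23) = rho(γ2)rho(γ3) = row 1: [-I, 0, 0, 0]; row 2: [0, I, 0, 0]; row 3: [0, 0, -I, 0]; row 4: [0, 0, 0, I].
M = (2)*1 + (-1/2)*rho(γ1) + (1/6)*rho(γ23), summed entrywise (1 is the identity matrix):
Answer: row 1: [3/2 - I/6, 0, 0, 0]; row 2: [0, 3/2 + I/6, 0, 0]; row 3: [0, 0, 5/2 - I/6, 0]; row 4: [0, 0, 0, 5/2 + I/6]


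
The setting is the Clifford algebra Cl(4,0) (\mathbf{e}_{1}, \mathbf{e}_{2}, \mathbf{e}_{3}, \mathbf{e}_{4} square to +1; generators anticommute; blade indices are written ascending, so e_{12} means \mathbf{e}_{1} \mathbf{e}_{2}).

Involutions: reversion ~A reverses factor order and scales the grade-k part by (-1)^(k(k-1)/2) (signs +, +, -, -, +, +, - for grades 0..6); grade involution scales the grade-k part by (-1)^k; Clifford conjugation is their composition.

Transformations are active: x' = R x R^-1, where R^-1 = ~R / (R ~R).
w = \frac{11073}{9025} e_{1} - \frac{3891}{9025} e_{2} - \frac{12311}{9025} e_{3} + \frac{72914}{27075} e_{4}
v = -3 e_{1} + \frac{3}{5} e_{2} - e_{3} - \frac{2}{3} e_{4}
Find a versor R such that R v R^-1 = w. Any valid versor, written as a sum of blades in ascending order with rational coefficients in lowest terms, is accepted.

A norm check does it: q(v) = q(w) = \frac{2431}{225}, hence R = v + w = -\frac{16002}{9025} e_{1} + \frac{1524}{9025} e_{2} - \frac{21336}{9025} e_{3} + \frac{18288}{9025} e_{4} realises the map — parallel part kept, (v - w)/2 negated, v carried to w.
Answer: -\frac{16002}{9025} e_{1} + \frac{1524}{9025} e_{2} - \frac{21336}{9025} e_{3} + \frac{18288}{9025} e_{4}


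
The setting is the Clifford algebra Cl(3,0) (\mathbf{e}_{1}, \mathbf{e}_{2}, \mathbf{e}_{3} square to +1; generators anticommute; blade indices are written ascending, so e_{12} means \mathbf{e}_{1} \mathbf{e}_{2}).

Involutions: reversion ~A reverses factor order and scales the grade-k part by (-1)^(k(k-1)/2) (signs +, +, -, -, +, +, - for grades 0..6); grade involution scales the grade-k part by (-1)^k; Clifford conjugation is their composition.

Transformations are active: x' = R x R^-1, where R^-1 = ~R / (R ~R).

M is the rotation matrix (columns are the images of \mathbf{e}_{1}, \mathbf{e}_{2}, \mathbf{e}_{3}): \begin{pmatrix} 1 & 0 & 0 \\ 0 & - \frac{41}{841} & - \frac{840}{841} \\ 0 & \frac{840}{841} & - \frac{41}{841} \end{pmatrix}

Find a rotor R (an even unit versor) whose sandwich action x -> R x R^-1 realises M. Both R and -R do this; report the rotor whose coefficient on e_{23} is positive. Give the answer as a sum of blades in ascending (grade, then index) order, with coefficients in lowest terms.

Method: write R = a + b12*e_{12} + b13*e_{13} + b23*e_{23} with a^2 + b12^2 + b13^2 + b23^2 = 1 (so R^-1 = ~R). Expanding the columns R e_j ~R gives tr M = 4a^2 - 1 and, from the antisymmetric part, M21 - M12 = -4a*b12, M13 - M31 = 4a*b13, M32 - M23 = -4a*b23.
Here tr M = \frac{759}{841}, so a^2 = (1 + tr M)/4 = \frac{400}{841} and a = ±\frac{20}{29}. Taking a = \frac{20}{29}: M21 - M12 = 0, M13 - M31 = 0, M32 - M23 = \frac{1680}{841}, giving b12 = 0, b13 = 0, b23 = -\frac{21}{29}, i.e. R = \frac{20}{29} - \frac{21}{29} e_{23}.
Its e_{23} coefficient is negative, so report the other preimage -R.
Answer: -\frac{20}{29} + \frac{21}{29} e_{23}. Uniqueness: Spin(3) -> SO(3) maps R and -R to the same rotation of trace \frac{759}{841}; fixing the sign of the e_{23} coefficient removes the ambiguity.


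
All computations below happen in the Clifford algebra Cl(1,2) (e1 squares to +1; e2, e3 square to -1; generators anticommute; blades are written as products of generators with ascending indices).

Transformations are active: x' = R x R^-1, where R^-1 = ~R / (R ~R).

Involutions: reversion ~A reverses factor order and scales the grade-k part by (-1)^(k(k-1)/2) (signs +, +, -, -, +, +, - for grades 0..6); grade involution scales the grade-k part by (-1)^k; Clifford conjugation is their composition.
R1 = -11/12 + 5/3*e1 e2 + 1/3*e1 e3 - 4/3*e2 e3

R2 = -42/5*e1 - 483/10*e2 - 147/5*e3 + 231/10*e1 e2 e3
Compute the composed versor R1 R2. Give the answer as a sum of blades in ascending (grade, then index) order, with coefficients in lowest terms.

Distribute over the terms of R1 (each basis-blade product reordered to ascending indices, repeated generators contracted through their squares):
(-11/12) R2 = 77/10*e1 + 1771/40*e2 + 539/20*e3 - 847/40*e1 e2 e3
(5/3*e1 e2) R2 = 161/2*e1 + 14*e2 + 77/2*e3 - 49*e1 e2 e3
(1/3*e1 e3) R2 = 49/5*e1 - 77/10*e2 + 14/5*e3 + 161/10*e1 e2 e3
(-4/3*e2 e3) R2 = 154/5*e1 - 196/5*e2 + 322/5*e3 + 56/5*e1 e2 e3
Summing the partial products and collecting blades:
Answer: 644/5*e1 + 91/8*e2 + 2653/20*e3 - 343/8*e1 e2 e3


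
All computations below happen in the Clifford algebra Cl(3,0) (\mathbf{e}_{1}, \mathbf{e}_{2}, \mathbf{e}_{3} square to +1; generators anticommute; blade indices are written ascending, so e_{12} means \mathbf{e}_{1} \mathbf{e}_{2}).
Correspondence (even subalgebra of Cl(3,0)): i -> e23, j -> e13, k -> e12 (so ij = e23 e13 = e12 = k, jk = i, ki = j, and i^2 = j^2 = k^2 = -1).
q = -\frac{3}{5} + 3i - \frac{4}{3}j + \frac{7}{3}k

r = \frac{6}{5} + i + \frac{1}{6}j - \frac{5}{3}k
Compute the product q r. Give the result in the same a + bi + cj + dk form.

In blades: q = -\frac{3}{5} + \frac{7}{3} e_{12} - \frac{4}{3} e_{13} + 3 e_{23}, r = \frac{6}{5} - \frac{5}{3} e_{12} + \frac{1}{6} e_{13} + e_{23}.
Distribute q over r term by term (generator squares from the signature, products reordered to ascending indices): (-\frac{3}{5})*r = -\frac{18}{25} + e_{12} - \frac{1}{10} e_{13} - \frac{3}{5} e_{23}; (\frac{7}{3} e_{12})*r = \frac{35}{9} + \frac{14}{5} e_{12} + \frac{7}{3} e_{13} - \frac{7}{18} e_{23}; (-\frac{4}{3} e_{13})*r = \frac{2}{9} + \frac{4}{3} e_{12} - \frac{8}{5} e_{13} + \frac{20}{9} e_{23}; (3 e_{23})*r = -3 + \frac{1}{2} e_{12} + 5 e_{13} + \frac{18}{5} e_{23}.
Sum: \frac{88}{225} + \frac{169}{30} e_{12} + \frac{169}{30} e_{13} + \frac{29}{6} e_{23}; translating back through the correspondence:
Answer: \frac{88}{225} + \frac{29}{6}i + \frac{169}{30}j + \frac{169}{30}k


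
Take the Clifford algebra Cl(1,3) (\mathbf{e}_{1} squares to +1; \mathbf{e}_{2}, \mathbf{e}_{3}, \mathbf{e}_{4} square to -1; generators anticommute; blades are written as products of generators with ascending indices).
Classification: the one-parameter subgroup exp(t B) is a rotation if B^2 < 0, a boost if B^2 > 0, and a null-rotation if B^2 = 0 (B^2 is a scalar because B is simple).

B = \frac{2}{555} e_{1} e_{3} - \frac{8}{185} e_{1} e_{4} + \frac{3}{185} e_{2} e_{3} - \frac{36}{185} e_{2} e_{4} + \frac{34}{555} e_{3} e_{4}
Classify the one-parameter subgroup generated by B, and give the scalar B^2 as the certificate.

B^2 term by term: the squares give (\frac{2}{555})^2*(e_{1} e_{3})^2 + (-\frac{8}{185})^2*(e_{1} e_{4})^2 + (\frac{3}{185})^2*(e_{2} e_{3})^2 + (-\frac{36}{185})^2*(e_{2} e_{4})^2 + (\frac{34}{555})^2*(e_{3} e_{4})^2 = \frac{4}{308025}*(+1) + \frac{64}{34225}*(+1) + \frac{9}{34225}*(-1) + \frac{1296}{34225}*(-1) + \frac{1156}{308025}*(-1) = -\frac{1}{25} (each basis 2-blade squares to minus the product of its generators' squares); cross terms between blades sharing an index anticommute and cancel; the commuting (index-disjoint) pairs give grade-4 terms 2*c*c'*(blade product), which cancel blade by blade — e_{1} e_{2} e_{3} e_{4}: \frac{48}{34225} - \frac{48}{34225} = 0 — confirming B is simple. So B^2 = -\frac{1}{25}.
Answer: rotation, certificate B^2 = -\frac{1}{25}. Check the certificate: B^2 = -\frac{1}{25}, and that sign is decisive whatever form B takes.


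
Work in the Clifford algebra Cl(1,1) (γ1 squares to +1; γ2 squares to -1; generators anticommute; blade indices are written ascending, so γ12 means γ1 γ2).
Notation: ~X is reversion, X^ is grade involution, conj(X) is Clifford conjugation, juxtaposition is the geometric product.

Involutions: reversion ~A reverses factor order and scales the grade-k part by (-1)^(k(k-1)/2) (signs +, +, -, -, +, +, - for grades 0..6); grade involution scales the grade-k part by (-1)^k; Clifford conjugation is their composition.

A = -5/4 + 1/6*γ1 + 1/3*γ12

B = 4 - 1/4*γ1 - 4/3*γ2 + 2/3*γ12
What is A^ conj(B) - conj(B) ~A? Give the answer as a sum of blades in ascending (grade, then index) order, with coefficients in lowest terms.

first term: -379/72 - 205/144*γ1 - 59/36*γ2 + 35/18*γ12
second term: -341/72 - 13/144*γ1 - 59/36*γ2 - 13/18*γ12
Answer: -19/36 - 4/3*γ1 + 8/3*γ12


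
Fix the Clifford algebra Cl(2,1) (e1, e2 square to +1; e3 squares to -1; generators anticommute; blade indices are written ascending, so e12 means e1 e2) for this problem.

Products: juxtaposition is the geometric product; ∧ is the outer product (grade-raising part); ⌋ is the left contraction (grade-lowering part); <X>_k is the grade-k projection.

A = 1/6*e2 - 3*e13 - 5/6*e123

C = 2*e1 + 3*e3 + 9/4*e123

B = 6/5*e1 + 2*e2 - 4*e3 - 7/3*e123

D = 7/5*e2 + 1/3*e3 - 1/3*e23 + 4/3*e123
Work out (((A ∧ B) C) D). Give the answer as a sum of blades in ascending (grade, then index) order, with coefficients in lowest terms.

step 1: -1/5*e12 - 2/3*e23 + 6*e123
step 2: 27/2 - 3/2*e1 + 12/5*e2 + 9/20*e3 - 18*e12 + 12*e23 - 29/15*e123
step 3: -3031/900 - 77/9*e1 + 59/4*e2 + 109/10*e3 - 37/18*e12 + 751/150*e13 - 633/100*e23 + 25/2*e123
Answer: -3031/900 - 77/9*e1 + 59/4*e2 + 109/10*e3 - 37/18*e12 + 751/150*e13 - 633/100*e23 + 25/2*e123


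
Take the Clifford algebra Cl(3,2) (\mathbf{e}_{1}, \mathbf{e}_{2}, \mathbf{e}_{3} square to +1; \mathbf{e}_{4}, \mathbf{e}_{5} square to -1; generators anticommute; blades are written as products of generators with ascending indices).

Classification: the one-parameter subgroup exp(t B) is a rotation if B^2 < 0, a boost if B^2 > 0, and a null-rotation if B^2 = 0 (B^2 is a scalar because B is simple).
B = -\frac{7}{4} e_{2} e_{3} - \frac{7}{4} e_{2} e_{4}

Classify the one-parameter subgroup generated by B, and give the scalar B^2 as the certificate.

B^2 term by term: the squares give (-\frac{7}{4})^2*(e_{2} e_{3})^2 + (-\frac{7}{4})^2*(e_{2} e_{4})^2 = \frac{49}{16}*(-1) + \frac{49}{16}*(+1) = 0 (each basis 2-blade squares to minus the product of its generators' squares); cross terms between blades sharing an index anticommute and cancel. So B^2 = 0.
Answer: null-rotation, certificate B^2 = 0. Because 0 is invariant under every versor sandwich, the classification follows from its sign alone.


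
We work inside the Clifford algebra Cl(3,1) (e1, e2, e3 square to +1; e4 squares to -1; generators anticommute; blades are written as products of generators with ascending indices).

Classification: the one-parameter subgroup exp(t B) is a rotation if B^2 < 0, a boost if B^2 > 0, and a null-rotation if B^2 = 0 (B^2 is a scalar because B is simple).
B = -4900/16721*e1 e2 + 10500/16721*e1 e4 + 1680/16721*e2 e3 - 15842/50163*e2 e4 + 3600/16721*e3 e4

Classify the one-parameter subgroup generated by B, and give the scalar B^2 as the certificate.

B^2 term by term: the squares give (-4900/16721)^2*(e1 e2)^2 + (10500/16721)^2*(e1 e4)^2 + (1680/16721)^2*(e2 e3)^2 + (-15842/50163)^2*(e2 e4)^2 + (3600/16721)^2*(e3 e4)^2 = 24010000/279591841*(-1) + 110250000/279591841*(+1) + 2822400/279591841*(-1) + 250968964/2516326569*(+1) + 12960000/279591841*(+1) = 4/9 (each basis 2-blade squares to minus the product of its generators' squares); cross terms between blades sharing an index anticommute and cancel; the commuting (index-disjoint) pairs give grade-4 terms 2*c*c'*(blade product), which cancel blade by blade — e1 e2 e3 e4: -35280000/279591841 + 35280000/279591841 = 0 — confirming B is simple. So B^2 = 4/9.
Answer: boost, certificate B^2 = 4/9. One invariant decides it: the square 4/9 survives every conjugation, and its sign is exactly the classification.


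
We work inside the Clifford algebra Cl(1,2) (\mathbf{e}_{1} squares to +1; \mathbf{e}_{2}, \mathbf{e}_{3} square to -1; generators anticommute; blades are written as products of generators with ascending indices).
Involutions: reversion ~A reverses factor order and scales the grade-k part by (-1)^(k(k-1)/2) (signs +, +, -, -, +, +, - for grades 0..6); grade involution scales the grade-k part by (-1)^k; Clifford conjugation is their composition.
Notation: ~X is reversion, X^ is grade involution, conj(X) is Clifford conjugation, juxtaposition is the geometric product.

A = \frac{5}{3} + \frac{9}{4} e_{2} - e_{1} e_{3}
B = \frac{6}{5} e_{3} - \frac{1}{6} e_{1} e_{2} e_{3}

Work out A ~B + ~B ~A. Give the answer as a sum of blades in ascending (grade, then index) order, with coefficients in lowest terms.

first term: \frac{6}{5} e_{1} + \frac{1}{6} e_{2} + 2 e_{3} + \frac{3}{8} e_{1} e_{3} + \frac{27}{10} e_{2} e_{3} + \frac{5}{18} e_{1} e_{2} e_{3}
second term: \frac{6}{5} e_{1} - \frac{1}{6} e_{2} + 2 e_{3} + \frac{3}{8} e_{1} e_{3} - \frac{27}{10} e_{2} e_{3} + \frac{5}{18} e_{1} e_{2} e_{3}
Answer: \frac{12}{5} e_{1} + 4 e_{3} + \frac{3}{4} e_{1} e_{3} + \frac{5}{9} e_{1} e_{2} e_{3}


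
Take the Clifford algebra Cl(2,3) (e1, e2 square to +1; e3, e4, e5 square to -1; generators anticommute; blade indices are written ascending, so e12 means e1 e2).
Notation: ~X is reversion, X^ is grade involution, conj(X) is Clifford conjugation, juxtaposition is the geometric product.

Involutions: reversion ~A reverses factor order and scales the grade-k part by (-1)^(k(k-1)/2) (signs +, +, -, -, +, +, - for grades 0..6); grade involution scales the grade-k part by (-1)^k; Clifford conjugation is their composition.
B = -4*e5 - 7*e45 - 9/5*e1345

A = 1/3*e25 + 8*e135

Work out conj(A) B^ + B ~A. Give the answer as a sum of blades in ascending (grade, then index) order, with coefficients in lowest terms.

first term: 4/3*e2 - 72/5*e4 - 32*e13 + 7/3*e24 - 56*e134 - 3/5*e1234
second term: 4/3*e2 - 72/5*e4 - 32*e13 - 7/3*e24 - 56*e134 + 3/5*e1234
Answer: 8/3*e2 - 144/5*e4 - 64*e13 - 112*e134


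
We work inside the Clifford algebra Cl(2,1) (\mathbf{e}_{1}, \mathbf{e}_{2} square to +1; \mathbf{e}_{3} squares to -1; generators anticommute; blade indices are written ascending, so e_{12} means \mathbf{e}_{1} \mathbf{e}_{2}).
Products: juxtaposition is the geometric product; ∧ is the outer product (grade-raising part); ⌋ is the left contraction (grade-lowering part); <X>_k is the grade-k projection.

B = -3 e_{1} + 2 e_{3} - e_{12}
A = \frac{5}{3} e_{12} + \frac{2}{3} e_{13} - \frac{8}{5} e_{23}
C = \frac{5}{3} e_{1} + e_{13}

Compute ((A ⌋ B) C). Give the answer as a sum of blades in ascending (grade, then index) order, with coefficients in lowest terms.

step 1: \frac{5}{3}
step 2: \frac{25}{9} e_{1} + \frac{5}{3} e_{13}
Answer: \frac{25}{9} e_{1} + \frac{5}{3} e_{13}


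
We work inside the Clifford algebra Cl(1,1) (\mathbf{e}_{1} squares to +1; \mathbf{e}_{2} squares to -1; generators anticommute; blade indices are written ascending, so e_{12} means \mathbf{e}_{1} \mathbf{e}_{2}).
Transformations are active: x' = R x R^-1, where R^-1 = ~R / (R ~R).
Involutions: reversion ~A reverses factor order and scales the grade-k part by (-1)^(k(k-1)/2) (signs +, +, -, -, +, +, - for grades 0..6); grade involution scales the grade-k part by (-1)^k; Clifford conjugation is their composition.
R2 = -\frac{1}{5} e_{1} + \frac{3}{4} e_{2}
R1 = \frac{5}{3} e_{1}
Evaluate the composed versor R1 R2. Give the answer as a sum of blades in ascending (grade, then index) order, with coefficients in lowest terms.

Distribute over the terms of R1 (each basis-blade product reordered to ascending indices, repeated generators contracted through their squares):
(\frac{5}{3} e_{1}) R2 = -\frac{1}{3} + \frac{5}{4} e_{12}
Answer: -\frac{1}{3} + \frac{5}{4} e_{12}


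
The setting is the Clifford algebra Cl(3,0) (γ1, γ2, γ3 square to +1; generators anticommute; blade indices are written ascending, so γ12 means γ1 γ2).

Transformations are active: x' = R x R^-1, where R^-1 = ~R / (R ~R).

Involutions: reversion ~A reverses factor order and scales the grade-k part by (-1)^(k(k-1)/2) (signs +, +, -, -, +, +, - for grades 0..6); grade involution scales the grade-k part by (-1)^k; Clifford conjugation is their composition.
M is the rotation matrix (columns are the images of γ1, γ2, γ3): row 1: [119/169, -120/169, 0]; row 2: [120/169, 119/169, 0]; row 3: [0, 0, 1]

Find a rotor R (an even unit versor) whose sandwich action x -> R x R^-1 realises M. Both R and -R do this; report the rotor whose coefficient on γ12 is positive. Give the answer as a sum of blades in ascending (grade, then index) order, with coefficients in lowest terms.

Method: write R = a + b12*γ12 + b13*γ13 + b23*γ23 with a^2 + b12^2 + b13^2 + b23^2 = 1 (so R^-1 = ~R). Expanding the columns R e_j ~R gives tr M = 4a^2 - 1 and, from the antisymmetric part, M21 - M12 = -4a*b12, M13 - M31 = 4a*b13, M32 - M23 = -4a*b23.
Here tr M = 407/169, so a^2 = (1 + tr M)/4 = 144/169 and a = ±12/13. Taking a = 12/13: M21 - M12 = 240/169, M13 - M31 = 0, M32 - M23 = 0, giving b12 = -5/13, b13 = 0, b23 = 0, i.e. R = 12/13 - 5/13*γ12.
Its γ12 coefficient is negative, so report the other preimage -R.
Answer: -12/13 + 5/13*γ12. Note: both R and -R realise this M (trace 407/169); the covering map identifies them, and the γ12-coefficient sign is the tie-breaker.


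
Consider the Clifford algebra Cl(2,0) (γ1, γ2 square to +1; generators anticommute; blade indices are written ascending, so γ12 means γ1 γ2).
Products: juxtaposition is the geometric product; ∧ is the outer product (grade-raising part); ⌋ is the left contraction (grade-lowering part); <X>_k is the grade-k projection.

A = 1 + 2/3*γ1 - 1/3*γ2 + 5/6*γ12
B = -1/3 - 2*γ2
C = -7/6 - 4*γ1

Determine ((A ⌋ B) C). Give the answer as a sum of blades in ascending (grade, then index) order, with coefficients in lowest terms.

step 1: 1/3 - 2*γ2
step 2: -7/18 - 4/3*γ1 + 7/3*γ2 - 8*γ12
Answer: -7/18 - 4/3*γ1 + 7/3*γ2 - 8*γ12


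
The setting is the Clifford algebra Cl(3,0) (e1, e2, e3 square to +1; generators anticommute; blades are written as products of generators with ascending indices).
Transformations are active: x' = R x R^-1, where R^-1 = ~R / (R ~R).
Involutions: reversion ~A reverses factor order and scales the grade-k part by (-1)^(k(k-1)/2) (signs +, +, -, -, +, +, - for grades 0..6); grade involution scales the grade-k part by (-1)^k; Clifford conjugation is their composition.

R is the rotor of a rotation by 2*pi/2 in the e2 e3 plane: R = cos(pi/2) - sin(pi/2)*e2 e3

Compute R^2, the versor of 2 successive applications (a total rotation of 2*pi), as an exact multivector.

Because a rotor carries half the rotation angle, composing 2 copies of this e2 e3-plane rotor multiplies the phase: 2*(pi/2) = pi, hence R^2 = cos(pi) - sin(pi)*e2 e3.
cos(pi) = -1 and sin(pi) = 0, so R^2 = -1. The total rotation 2*pi is 1 full turn, so every vector returns to itself, yet the rotor is -1, on the OTHER sheet of the double cover (an odd number of 2*pi turns).
Answer: -1


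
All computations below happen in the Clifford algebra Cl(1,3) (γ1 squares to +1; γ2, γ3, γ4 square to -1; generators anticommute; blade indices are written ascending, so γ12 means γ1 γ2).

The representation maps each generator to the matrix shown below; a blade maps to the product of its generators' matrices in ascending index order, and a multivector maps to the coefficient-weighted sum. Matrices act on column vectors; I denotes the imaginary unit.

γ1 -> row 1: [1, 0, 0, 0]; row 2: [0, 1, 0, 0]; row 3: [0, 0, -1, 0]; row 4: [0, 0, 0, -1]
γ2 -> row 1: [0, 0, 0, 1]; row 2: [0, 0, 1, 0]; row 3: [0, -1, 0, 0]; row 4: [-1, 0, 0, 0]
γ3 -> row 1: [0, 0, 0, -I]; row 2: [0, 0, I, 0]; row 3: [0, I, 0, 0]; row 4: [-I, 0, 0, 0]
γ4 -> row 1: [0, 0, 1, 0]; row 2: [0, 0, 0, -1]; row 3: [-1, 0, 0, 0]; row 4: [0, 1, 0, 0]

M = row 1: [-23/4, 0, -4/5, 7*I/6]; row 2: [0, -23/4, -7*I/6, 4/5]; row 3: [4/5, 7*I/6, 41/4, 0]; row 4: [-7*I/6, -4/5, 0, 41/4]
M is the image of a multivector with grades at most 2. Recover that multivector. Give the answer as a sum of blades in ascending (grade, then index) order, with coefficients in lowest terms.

Method: the blade images are trace-orthogonal — tr(rho(e_A) rho(e_B)^-1) = 4 if A = B and 0 otherwise — and rho(e_A)^-1 = (e_A)^2 * rho(e_A) with (e_A)^2 = +1 or -1, so the coefficient of e_A in the preimage is (e_A)^2 * tr(M rho(e_A))/4.
Nonzero projections over blades of grade <= 2: 1: (1)^2 = +1, tr(M 1) = 9, coefficient 9/4; γ1: (γ1)^2 = +1, tr(M rho(γ1)) = -32, coefficient -8; γ4: (γ4)^2 = -1, tr(M rho(γ4)) = 16/5, coefficient -4/5; γ13: (γ13)^2 = +1, tr(M rho(γ13)) = -14/3, coefficient -7/6. Every other blade of grade <= 2 projects to 0.
Answer: 9/4 - 8*γ1 - 4/5*γ4 - 7/6*γ13


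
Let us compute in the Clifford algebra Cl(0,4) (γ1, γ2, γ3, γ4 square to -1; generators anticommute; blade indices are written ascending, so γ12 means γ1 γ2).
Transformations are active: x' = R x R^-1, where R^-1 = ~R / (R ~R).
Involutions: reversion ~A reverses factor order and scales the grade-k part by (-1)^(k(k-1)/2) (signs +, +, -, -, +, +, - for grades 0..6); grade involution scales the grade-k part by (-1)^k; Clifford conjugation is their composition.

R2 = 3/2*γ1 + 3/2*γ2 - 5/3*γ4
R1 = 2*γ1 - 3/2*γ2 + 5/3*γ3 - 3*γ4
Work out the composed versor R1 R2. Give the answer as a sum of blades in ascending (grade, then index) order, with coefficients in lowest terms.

Distribute over the terms of R2 (each basis-blade product reordered to ascending indices, repeated generators contracted through their squares):
R1 (3/2*γ1) = -3 + 9/4*γ12 - 5/2*γ13 + 9/2*γ14
R1 (3/2*γ2) = 9/4 + 3*γ12 - 5/2*γ23 + 9/2*γ24
R1 (-5/3*γ4) = -5 - 10/3*γ14 + 5/2*γ24 - 25/9*γ34
Summing the partial products and collecting blades:
Answer: -23/4 + 21/4*γ12 - 5/2*γ13 + 7/6*γ14 - 5/2*γ23 + 7*γ24 - 25/9*γ34


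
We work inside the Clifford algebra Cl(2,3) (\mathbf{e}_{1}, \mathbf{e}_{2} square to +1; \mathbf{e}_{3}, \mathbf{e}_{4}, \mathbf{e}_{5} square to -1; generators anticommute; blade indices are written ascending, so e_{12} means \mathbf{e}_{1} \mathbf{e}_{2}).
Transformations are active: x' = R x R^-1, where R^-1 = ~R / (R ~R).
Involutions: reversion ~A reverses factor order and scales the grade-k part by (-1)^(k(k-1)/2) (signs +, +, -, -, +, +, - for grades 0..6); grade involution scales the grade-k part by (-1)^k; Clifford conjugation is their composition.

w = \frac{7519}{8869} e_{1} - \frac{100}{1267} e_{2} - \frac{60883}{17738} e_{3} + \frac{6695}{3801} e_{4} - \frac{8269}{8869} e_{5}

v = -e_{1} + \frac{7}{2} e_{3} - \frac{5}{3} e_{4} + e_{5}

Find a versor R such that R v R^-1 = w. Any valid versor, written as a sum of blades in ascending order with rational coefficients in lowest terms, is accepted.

Sketch: the shared square -\frac{541}{36} makes R = v + w = -\frac{1350}{8869} e_{1} - \frac{100}{1267} e_{2} + \frac{600}{8869} e_{3} + \frac{120}{1267} e_{4} + \frac{600}{8869} e_{5} the natural versor; its sandwich fixes that direction, negates (v - w)/2, and sends v to w.
Answer: -\frac{1350}{8869} e_{1} - \frac{100}{1267} e_{2} + \frac{600}{8869} e_{3} + \frac{120}{1267} e_{4} + \frac{600}{8869} e_{5}


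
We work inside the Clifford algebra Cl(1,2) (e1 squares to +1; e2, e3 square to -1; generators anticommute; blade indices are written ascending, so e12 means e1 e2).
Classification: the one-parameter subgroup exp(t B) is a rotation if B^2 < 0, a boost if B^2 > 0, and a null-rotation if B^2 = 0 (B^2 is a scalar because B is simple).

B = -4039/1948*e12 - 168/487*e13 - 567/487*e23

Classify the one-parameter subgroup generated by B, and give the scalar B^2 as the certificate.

B^2 term by term: the squares give (-4039/1948)^2*(e12)^2 + (-168/487)^2*(e13)^2 + (-567/487)^2*(e23)^2 = 16313521/3794704*(+1) + 28224/237169*(+1) + 321489/237169*(-1) = 49/16 (each basis 2-blade squares to minus the product of its generators' squares); cross terms between blades sharing an index anticommute and cancel. So B^2 = 49/16.
Answer: boost, certificate B^2 = 49/16. Certificate logic: 49/16 is a conjugation-invariant scalar, so its sign fixes rotation versus boost versus null-rotation outright.


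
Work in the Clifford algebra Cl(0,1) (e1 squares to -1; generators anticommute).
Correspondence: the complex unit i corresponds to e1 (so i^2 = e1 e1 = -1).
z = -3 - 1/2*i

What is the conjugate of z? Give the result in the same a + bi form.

In blades: z = -3 - 1/2*e1.
Conjugation here is Clifford conjugation: the scalar is fixed and the grade-1 and grade-2 blades all flip sign, giving -3 + 1/2*e1; translating back:
Answer: -3 + 1/2*i


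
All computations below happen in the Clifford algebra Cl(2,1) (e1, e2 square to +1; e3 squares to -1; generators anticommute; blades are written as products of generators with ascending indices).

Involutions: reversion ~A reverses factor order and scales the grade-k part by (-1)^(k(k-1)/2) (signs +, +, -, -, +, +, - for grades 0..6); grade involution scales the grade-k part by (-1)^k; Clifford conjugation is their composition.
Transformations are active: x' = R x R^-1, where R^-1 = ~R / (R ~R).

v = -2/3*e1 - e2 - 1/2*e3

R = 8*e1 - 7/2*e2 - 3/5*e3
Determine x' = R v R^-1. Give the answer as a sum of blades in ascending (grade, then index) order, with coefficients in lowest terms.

~R = 8*e1 - 7/2*e2 - 3/5*e3, and R ~R = 7589/100, so R^-1 = ~R / (7589/100).
R v = -32/15 - 31/3*e1 e2 - 22/5*e1 e3 + 23/20*e2 e3
Answer: 1646/7589*e1 + 27247/22767*e2 + 8101/15178*e3


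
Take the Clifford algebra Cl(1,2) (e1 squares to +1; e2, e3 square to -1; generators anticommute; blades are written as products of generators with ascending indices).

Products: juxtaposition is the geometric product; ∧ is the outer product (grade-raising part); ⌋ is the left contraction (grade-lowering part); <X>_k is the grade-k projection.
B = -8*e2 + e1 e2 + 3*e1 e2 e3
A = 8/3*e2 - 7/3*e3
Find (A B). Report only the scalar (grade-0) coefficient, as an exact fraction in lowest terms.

step 1: 64/3 + 8/3*e1 + 7*e1 e2 + 8*e1 e3 - 56/3*e2 e3 - 7/3*e1 e2 e3
Answer: 64/3


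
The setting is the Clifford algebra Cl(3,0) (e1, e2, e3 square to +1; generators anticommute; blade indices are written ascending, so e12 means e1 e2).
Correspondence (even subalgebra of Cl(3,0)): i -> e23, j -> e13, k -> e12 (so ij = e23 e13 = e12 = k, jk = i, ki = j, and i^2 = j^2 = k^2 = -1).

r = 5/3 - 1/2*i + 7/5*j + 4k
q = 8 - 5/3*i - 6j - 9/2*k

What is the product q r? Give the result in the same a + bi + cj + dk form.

In blades: q = 8 - 9/2*e12 - 6*e13 - 5/3*e23, r = 5/3 + 4*e12 + 7/5*e13 - 1/2*e23.
Distribute q over r term by term (generator squares from the signature, products reordered to ascending indices): (8)*r = 40/3 + 32*e12 + 56/5*e13 - 4*e23; (-9/2*e12)*r = 18 - 15/2*e12 + 9/4*e13 + 63/10*e23; (-6*e13)*r = 42/5 - 3*e12 - 10*e13 - 24*e23; (-5/3*e23)*r = -5/6 - 7/3*e12 + 20/3*e13 - 25/9*e23.
Sum: 389/10 + 115/6*e12 + 607/60*e13 - 2203/90*e23; translating back through the correspondence:
Answer: 389/10 - 2203/90*i + 607/60*j + 115/6*k


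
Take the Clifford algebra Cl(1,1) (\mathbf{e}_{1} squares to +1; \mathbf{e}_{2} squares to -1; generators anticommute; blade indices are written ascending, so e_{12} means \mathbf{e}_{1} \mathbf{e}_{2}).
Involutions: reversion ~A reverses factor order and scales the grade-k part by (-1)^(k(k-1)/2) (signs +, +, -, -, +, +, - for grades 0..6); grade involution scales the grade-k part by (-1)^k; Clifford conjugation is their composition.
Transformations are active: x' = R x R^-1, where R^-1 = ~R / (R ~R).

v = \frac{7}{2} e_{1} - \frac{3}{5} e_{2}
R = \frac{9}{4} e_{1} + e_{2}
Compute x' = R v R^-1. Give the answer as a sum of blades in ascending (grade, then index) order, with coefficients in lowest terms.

~R = \frac{9}{4} e_{1} + e_{2}, and R ~R = \frac{65}{16}, so R^-1 = ~R / (\frac{65}{16}).
R v = \frac{339}{40} - \frac{97}{20} e_{12}
Answer: \frac{3827}{650} e_{1} + \frac{1551}{325} e_{2}


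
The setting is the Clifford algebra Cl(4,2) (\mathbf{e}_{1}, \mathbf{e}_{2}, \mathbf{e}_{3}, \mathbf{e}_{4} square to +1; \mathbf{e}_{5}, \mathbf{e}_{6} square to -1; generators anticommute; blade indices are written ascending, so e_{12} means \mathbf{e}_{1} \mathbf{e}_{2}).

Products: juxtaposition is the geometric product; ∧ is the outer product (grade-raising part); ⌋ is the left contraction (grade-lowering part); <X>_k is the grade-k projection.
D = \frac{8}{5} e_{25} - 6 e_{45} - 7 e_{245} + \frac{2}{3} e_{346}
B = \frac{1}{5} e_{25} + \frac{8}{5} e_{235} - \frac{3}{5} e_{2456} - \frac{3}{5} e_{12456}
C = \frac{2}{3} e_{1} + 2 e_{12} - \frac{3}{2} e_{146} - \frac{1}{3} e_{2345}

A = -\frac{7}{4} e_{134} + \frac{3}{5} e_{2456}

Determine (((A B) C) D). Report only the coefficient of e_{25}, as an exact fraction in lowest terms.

step 1: -\frac{9}{25} - \frac{9}{25} e_{1} - \frac{3}{25} e_{46} + \frac{24}{25} e_{346} + \frac{14}{5} e_{1245} + \frac{21}{20} e_{2356} - \frac{7}{20} e_{12345} + \frac{21}{20} e_{12356}
step 2: -\frac{6}{25} - \frac{53}{300} e_{1} - \frac{18}{25} e_{2} - \frac{18}{25} e_{12} + \frac{38}{75} e_{13} - \frac{28}{5} e_{45} + \frac{89}{100} e_{46} + \frac{81}{100} e_{146} - \frac{28}{15} e_{245} - \frac{97}{25} e_{256} + \frac{7}{10} e_{345} - \frac{21}{10} e_{356} - \frac{6}{25} e_{1246} - \frac{16}{25} e_{1346} - \frac{21}{10} e_{1356} + \frac{877}{600} e_{2345} + \frac{43}{200} e_{2356} + \frac{339}{200} e_{12345} + \frac{48}{25} e_{12346} + \frac{7}{10} e_{12356}
step 3: \frac{140}{3} - \frac{32}{75} e_{1} + \frac{252}{5} e_{2} + \frac{53}{8} e_{3} + \frac{224}{75} e_{4} - \frac{144}{125} e_{5} - \frac{776}{125} e_{6} + \frac{32}{25} e_{12} + \frac{2481}{200} e_{13} - \frac{144}{125} e_{15} - \frac{387}{100} e_{23} + \frac{224}{25} e_{24} - \frac{48}{125} e_{25} + \frac{877}{375} e_{34} - \frac{43}{125} e_{36} + \frac{197}{25} e_{45} + \frac{679}{25} e_{46} - \frac{871}{150} e_{56} - \frac{1033}{100} e_{123} - \frac{106}{375} e_{125} + \frac{339}{125} e_{134} - \frac{28}{25} e_{136} + \frac{15}{2} e_{145} + \frac{76}{225} e_{146} - \frac{159}{50} e_{156} + \frac{28}{25} e_{234} + \frac{84}{25} e_{236} + \frac{1757}{300} e_{245} + \frac{582}{25} e_{246} - \frac{1621}{225} e_{256} + \frac{2789}{200} e_{346} + \frac{56}{15} e_{356} - \frac{304}{375} e_{1235} + \frac{84}{25} e_{1236} + \frac{509}{100} e_{1245} - \frac{134}{25} e_{1256} - \frac{76}{25} e_{1345} + \frac{3911}{225} e_{1346} + \frac{432}{25} e_{1356} + \frac{48}{125} e_{1456} + \frac{194}{75} e_{2345} - \frac{1647}{100} e_{2346} + \frac{56}{45} e_{2356} - \frac{178}{125} e_{2456} + \frac{266}{75} e_{12345} - \frac{969}{50} e_{12346} - 16 e_{12356} - \frac{162}{125} e_{12456} + \frac{384}{125} e_{13456} - \frac{128}{125} e_{123456}
Answer: -\frac{48}{125}


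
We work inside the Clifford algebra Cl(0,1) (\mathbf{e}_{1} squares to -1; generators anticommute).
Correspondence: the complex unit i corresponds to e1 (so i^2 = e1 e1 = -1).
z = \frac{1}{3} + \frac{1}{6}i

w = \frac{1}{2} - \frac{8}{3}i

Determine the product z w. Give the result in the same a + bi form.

In blades: z = \frac{1}{3} + \frac{1}{6} e_{1}, w = \frac{1}{2} - \frac{8}{3} e_{1}.
Distribute z over w term by term (generator squares from the signature, products reordered to ascending indices): (\frac{1}{3})*w = \frac{1}{6} - \frac{8}{9} e_{1}; (\frac{1}{6} e_{1})*w = \frac{4}{9} + \frac{1}{12} e_{1}.
Sum: \frac{11}{18} - \frac{29}{36} e_{1}; translating back through the correspondence:
Answer: \frac{11}{18} - \frac{29}{36}i


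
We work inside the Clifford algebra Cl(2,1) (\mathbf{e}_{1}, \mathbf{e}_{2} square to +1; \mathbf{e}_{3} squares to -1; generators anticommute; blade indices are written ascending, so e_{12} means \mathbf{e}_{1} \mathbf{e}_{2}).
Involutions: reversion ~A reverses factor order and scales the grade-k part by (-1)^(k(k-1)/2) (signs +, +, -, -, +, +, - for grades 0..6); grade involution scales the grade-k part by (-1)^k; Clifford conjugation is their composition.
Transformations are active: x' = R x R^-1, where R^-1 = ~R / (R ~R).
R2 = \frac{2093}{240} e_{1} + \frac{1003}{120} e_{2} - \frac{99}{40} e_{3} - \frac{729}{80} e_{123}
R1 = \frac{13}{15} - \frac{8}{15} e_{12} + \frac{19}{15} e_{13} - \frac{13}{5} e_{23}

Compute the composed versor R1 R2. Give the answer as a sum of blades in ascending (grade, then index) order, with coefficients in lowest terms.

Distribute over the terms of R1 (each basis-blade product reordered to ascending indices, repeated generators contracted through their squares):
(\frac{13}{15}) R2 = \frac{27209}{3600} e_{1} + \frac{13039}{1800} e_{2} - \frac{429}{200} e_{3} - \frac{3159}{400} e_{123}
(-\frac{8}{15} e_{12}) R2 = -\frac{1003}{225} e_{1} + \frac{2093}{450} e_{2} - \frac{243}{50} e_{3} + \frac{33}{25} e_{123}
(\frac{19}{15} e_{13}) R2 = \frac{627}{200} e_{1} + \frac{4617}{400} e_{2} - \frac{39767}{3600} e_{3} - \frac{19057}{1800} e_{123}
(-\frac{13}{5} e_{23}) R2 = \frac{9477}{400} e_{1} - \frac{1287}{200} e_{2} + \frac{13039}{600} e_{3} - \frac{27209}{1200} e_{123}
Summing the partial products and collecting blades:
Answer: \frac{5387}{180} e_{1} + \frac{6801}{400} e_{2} + \frac{13249}{3600} e_{3} - \frac{7171}{180} e_{123}


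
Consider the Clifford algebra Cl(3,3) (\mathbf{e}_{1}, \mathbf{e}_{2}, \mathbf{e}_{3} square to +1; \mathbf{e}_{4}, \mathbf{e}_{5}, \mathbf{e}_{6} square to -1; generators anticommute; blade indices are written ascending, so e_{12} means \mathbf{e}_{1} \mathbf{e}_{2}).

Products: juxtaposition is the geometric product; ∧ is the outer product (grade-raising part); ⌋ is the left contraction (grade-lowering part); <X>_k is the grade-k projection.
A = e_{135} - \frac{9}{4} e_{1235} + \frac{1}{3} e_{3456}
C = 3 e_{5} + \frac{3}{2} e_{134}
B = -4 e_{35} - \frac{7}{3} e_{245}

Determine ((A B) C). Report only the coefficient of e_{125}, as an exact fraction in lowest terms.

step 1: -4 e_{1} + 9 e_{12} + \frac{4}{3} e_{46} + \frac{21}{4} e_{134} + \frac{7}{9} e_{236} - \frac{7}{3} e_{1234}
step 2: \frac{63}{8} + \frac{7}{2} e_{2} - 12 e_{15} - 6 e_{34} + 27 e_{125} + 2 e_{136} - \frac{27}{2} e_{234} - 4 e_{456} - \frac{7}{6} e_{1246} + \frac{63}{4} e_{1345} - \frac{7}{3} e_{2356} - 7 e_{12345}
Answer: 27


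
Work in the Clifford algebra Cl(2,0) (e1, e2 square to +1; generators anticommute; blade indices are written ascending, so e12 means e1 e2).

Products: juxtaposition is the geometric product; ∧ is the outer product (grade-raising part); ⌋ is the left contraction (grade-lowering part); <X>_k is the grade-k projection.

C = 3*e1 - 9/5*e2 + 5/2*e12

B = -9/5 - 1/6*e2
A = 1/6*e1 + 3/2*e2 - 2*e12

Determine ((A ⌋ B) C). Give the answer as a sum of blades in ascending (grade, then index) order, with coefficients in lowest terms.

step 1: -1/4
step 2: -3/4*e1 + 9/20*e2 - 5/8*e12
Answer: -3/4*e1 + 9/20*e2 - 5/8*e12
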